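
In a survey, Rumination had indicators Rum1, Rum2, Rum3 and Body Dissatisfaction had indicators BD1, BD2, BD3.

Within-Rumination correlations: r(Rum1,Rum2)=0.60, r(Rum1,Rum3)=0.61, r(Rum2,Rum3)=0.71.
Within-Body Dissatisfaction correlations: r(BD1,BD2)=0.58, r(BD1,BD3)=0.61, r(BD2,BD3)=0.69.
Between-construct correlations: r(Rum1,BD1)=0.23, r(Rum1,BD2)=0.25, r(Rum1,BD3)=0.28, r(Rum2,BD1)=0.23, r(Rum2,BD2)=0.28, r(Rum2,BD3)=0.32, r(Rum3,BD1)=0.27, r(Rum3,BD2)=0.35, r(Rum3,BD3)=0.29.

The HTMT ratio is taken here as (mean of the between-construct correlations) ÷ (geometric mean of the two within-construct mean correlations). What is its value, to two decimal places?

Mean heterotrait r = 2.50/9 = 0.2778.
Mean within-Rum = 1.92/3 = 0.6400; mean within-BD = 1.88/3 = 0.6267.
Geometric mean = √(0.6400 × 0.6267) = 0.6333.
HTMT = 0.2778 / 0.6333 = 0.44.

0.44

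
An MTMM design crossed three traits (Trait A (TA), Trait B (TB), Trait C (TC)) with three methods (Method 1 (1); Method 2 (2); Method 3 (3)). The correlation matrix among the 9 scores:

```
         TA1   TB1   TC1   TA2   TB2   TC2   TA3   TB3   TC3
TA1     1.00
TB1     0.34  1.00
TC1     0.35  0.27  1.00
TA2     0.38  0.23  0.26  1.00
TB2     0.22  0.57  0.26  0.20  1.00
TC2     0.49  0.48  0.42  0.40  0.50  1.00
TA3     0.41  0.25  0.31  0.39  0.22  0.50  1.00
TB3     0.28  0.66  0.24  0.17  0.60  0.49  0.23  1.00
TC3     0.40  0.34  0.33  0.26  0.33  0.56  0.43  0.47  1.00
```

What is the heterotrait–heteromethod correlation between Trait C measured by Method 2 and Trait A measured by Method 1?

0.49

Different traits and methods: r(TC2, TA1) = 0.49.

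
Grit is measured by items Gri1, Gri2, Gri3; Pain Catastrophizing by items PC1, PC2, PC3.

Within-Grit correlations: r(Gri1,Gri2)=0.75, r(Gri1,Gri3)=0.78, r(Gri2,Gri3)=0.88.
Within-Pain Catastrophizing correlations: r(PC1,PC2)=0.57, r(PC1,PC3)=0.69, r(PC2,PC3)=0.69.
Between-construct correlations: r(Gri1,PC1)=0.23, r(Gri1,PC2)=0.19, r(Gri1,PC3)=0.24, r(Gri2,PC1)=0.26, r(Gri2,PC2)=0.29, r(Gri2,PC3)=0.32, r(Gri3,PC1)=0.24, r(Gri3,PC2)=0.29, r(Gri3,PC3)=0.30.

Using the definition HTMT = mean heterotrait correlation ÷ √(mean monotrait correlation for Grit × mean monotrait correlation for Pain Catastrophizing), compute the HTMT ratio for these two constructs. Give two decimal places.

Between-construct mean = 2.36/9 = 0.2622.
Mean within-Gri = 2.41/3 = 0.8033; mean within-PC = 1.95/3 = 0.6500.
Geometric mean = √(0.8033 × 0.6500) = 0.7226.
HTMT = 0.2622 / 0.7226 = 0.36.

0.36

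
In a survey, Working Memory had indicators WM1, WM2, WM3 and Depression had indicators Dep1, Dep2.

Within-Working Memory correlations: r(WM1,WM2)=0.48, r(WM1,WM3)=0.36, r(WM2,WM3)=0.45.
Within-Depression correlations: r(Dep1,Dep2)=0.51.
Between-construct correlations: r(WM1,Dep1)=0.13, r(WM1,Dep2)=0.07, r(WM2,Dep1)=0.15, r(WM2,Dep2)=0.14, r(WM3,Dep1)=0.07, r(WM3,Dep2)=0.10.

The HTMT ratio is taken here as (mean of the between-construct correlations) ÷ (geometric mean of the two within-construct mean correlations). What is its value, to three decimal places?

0.235

Between-construct mean = 0.66/6 = 0.1100.
Mean within-WM = 1.29/3 = 0.4300; mean within-Dep = 0.51/1 = 0.5100.
Geometric mean = √(0.4300 × 0.5100) = 0.4683.
HTMT = 0.1100 / 0.4683 = 0.235.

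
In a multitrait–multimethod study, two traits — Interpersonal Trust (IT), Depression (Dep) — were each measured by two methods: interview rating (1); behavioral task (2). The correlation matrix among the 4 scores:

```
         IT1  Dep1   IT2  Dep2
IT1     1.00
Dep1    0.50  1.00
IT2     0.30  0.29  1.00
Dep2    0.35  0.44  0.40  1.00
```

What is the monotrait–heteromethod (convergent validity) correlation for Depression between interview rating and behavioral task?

Same trait (Dep), different methods: r(Dep1, Dep2) = 0.44.

0.44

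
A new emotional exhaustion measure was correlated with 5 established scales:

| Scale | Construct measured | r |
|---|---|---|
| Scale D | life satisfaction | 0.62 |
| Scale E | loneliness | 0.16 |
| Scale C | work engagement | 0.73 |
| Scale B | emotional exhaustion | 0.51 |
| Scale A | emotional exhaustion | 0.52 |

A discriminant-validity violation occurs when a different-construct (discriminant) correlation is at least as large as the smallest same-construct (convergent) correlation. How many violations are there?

2

Convergent (same construct = emotional exhaustion): Scale B, Scale A.
Smallest convergent = 0.51. Discriminant values: 0.62, 0.16, 0.73; count ≥ 0.51 → 2.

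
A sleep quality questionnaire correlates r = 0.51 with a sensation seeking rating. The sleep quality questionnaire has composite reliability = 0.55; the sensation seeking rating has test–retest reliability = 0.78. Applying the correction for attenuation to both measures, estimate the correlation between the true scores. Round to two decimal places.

r_true = r_obs / √(r_xx · r_yy) = 0.51 / √(0.55 × 0.78) = 0.51 / √0.4290 = 0.51 / 0.6550 ≈ 0.78.

0.78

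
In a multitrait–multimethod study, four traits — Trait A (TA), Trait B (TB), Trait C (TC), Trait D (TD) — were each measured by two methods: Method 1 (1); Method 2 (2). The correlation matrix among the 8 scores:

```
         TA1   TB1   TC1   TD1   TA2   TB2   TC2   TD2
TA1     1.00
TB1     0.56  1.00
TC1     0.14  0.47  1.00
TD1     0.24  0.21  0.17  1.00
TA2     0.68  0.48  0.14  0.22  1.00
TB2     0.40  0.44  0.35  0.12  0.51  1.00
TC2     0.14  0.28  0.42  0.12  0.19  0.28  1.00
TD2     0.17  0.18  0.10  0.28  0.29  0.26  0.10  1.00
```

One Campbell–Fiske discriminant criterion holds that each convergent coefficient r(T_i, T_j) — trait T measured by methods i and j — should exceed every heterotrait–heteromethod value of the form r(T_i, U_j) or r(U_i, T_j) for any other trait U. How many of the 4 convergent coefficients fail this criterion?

1

Convergent coefficients and their comparison sets:
TA (methods 1·2): 0.68 vs {0.40, 0.48, 0.14, 0.14, 0.17, 0.22} → pass.
TB (methods 1·2): 0.44 vs {0.48, 0.40, 0.28, 0.35, 0.18, 0.12} → fail.
TC (methods 1·2): 0.42 vs {0.14, 0.14, 0.35, 0.28, 0.10, 0.12} → pass.
TD (methods 1·2): 0.28 vs {0.22, 0.17, 0.12, 0.18, 0.12, 0.10} → pass.
1 of 4 fail.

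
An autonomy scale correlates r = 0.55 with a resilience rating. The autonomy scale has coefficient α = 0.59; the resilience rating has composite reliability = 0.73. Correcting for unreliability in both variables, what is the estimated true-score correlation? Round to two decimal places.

0.84

r_true = r_obs / √(r_xx · r_yy) = 0.55 / √(0.59 × 0.73) = 0.55 / √0.4307 = 0.55 / 0.6563 ≈ 0.84.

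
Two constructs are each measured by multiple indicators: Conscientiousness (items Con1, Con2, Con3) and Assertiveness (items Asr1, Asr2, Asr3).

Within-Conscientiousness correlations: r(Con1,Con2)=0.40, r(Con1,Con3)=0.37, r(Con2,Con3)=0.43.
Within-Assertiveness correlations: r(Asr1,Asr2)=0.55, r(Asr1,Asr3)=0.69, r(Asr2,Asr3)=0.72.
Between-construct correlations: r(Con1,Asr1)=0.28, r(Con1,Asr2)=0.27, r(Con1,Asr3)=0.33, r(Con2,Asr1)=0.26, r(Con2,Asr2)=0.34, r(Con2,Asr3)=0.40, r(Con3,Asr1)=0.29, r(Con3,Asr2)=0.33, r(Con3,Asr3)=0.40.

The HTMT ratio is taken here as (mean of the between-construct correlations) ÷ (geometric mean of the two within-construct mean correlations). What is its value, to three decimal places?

0.630

Between-construct mean = 2.90/9 = 0.3222.
Mean within-Con = 1.20/3 = 0.4000; mean within-Asr = 1.96/3 = 0.6533.
Geometric mean = √(0.4000 × 0.6533) = 0.5112.
HTMT = 0.3222 / 0.5112 = 0.630.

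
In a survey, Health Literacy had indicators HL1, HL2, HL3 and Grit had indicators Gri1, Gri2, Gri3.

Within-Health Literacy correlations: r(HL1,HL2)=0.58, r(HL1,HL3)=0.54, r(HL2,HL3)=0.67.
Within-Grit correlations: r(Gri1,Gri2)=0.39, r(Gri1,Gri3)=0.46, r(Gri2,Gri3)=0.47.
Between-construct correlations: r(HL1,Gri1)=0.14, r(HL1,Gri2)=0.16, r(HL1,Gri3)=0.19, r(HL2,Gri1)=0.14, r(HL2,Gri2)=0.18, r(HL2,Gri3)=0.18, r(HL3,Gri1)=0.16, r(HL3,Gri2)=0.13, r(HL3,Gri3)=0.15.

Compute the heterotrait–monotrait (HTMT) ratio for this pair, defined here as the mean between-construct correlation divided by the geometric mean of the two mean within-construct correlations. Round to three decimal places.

0.310

Mean between = 1.43/9 = 0.1589.
Mean within-HL = 1.79/3 = 0.5967; mean within-Gri = 1.32/3 = 0.4400.
Geometric mean = √(0.5967 × 0.4400) = 0.5124.
HTMT = 0.1589 / 0.5124 = 0.310.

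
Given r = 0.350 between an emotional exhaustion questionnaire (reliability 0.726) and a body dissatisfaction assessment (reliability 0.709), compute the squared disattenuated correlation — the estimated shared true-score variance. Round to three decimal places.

0.238

Disattenuated r = 0.350 / √(0.726 × 0.709) = 0.350 / 0.7174 = 0.4879.
Shared true-score variance = 0.4879² = 0.2380 ≈ 0.238.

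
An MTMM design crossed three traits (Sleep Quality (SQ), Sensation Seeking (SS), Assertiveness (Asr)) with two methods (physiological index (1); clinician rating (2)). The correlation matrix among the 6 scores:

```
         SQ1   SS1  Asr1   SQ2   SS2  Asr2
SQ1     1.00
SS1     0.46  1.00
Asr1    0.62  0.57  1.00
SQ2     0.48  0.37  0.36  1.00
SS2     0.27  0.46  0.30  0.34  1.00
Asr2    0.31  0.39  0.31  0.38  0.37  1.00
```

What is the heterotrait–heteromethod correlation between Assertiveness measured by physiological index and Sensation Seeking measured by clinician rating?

Different traits and methods: r(Asr1, SS2) = 0.30.

0.30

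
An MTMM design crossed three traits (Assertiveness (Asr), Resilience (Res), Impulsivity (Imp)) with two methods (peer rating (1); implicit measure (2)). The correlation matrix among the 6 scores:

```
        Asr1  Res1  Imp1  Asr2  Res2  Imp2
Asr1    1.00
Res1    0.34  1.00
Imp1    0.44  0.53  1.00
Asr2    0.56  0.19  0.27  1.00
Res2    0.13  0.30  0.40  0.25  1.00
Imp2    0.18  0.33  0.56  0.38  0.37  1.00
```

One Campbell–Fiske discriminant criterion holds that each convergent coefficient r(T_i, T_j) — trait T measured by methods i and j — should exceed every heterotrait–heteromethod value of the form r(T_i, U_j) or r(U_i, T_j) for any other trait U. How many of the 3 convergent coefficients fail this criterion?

1

Checking each validity diagonal entry against its comparison values:
Asr (methods 1·2): 0.56 vs {0.13, 0.19, 0.18, 0.27} → pass.
Res (methods 1·2): 0.30 vs {0.19, 0.13, 0.33, 0.40} → fail.
Imp (methods 1·2): 0.56 vs {0.27, 0.18, 0.40, 0.33} → pass.
1 of 3 fail.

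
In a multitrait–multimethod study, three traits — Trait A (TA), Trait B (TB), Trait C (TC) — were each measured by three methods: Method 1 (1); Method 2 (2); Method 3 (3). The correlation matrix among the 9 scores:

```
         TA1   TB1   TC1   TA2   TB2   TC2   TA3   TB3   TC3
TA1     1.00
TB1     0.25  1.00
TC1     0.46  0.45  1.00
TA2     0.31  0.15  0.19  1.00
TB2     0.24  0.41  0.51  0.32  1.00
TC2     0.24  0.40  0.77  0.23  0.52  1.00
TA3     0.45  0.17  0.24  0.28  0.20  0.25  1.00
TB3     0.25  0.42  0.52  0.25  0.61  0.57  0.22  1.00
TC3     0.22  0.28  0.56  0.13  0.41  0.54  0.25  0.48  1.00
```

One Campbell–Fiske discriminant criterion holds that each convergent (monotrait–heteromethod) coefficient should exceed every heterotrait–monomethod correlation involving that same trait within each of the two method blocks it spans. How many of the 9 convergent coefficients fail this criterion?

Each convergent coefficient versus the relevant comparison correlations:
TA (methods 1·2): 0.31 vs {0.25, 0.32, 0.46, 0.23} → fail.
TA (methods 1·3): 0.45 vs {0.25, 0.22, 0.46, 0.25} → fail.
TA (methods 2·3): 0.28 vs {0.32, 0.22, 0.23, 0.25} → fail.
TB (methods 1·2): 0.41 vs {0.25, 0.32, 0.45, 0.52} → fail.
TB (methods 1·3): 0.42 vs {0.25, 0.22, 0.45, 0.48} → fail.
TB (methods 2·3): 0.61 vs {0.32, 0.22, 0.52, 0.48} → pass.
TC (methods 1·2): 0.77 vs {0.46, 0.23, 0.45, 0.52} → pass.
TC (methods 1·3): 0.56 vs {0.46, 0.25, 0.45, 0.48} → pass.
TC (methods 2·3): 0.54 vs {0.23, 0.25, 0.52, 0.48} → pass.
5 of 9 fail.

5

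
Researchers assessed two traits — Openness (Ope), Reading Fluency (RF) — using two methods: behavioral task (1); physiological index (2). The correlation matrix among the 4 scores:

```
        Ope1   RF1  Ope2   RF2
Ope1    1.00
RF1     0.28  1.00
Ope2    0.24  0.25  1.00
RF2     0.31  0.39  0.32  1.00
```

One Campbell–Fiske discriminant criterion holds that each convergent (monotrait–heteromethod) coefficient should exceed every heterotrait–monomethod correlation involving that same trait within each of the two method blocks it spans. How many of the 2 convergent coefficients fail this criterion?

Checking each validity diagonal entry against its comparison values:
Ope (methods 1·2): 0.24 vs {0.28, 0.32} → fail.
RF (methods 1·2): 0.39 vs {0.28, 0.32} → pass.
1 of 2 fail.

1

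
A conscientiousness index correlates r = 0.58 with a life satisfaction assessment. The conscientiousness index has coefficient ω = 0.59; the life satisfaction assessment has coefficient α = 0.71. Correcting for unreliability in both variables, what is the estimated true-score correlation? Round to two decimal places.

r_true = r_obs / √(r_xx · r_yy) = 0.58 / √(0.59 × 0.71) = 0.58 / √0.4189 = 0.58 / 0.6472 ≈ 0.90.

0.90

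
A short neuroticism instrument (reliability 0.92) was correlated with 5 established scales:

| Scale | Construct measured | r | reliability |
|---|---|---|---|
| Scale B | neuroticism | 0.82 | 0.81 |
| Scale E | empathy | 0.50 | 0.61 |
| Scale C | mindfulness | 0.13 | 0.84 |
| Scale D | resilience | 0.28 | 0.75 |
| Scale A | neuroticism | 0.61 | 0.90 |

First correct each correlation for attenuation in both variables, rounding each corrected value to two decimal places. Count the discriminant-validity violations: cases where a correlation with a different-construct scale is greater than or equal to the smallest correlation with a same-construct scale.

Disattenuated r (r / √(r_scale · r_new)):
  Scale B (conv): 0.82 / √(0.81·0.92) = 0.95
  Scale E (disc): 0.50 / √(0.61·0.92) = 0.67
  Scale C (disc): 0.13 / √(0.84·0.92) = 0.15
  Scale D (disc): 0.28 / √(0.75·0.92) = 0.34
  Scale A (conv): 0.61 / √(0.90·0.92) = 0.67
Smallest convergent = 0.67. Discriminant values: 0.67, 0.15, 0.34; count ≥ 0.67 → 1.

1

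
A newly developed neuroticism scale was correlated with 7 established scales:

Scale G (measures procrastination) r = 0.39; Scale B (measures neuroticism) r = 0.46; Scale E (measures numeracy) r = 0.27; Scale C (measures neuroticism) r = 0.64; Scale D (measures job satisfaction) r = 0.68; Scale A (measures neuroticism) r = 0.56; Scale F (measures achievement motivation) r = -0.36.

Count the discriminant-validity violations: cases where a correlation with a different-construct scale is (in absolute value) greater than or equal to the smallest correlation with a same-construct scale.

Convergent (same construct = neuroticism): Scale B, Scale C, Scale A.
Smallest convergent = 0.46. Discriminant |r|: 0.39, 0.27, 0.68, 0.36; count ≥ 0.46 → 1.

1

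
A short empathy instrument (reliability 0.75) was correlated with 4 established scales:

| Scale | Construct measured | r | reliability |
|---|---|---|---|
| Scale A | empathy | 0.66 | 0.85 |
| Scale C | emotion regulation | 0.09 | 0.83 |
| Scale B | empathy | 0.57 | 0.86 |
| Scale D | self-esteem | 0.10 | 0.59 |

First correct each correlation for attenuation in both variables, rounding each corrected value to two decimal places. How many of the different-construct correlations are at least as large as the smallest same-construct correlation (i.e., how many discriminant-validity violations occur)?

0

Disattenuated r (r / √(r_scale · r_new)):
  Scale A (conv): 0.66 / √(0.85·0.75) = 0.83
  Scale C (disc): 0.09 / √(0.83·0.75) = 0.11
  Scale B (conv): 0.57 / √(0.86·0.75) = 0.71
  Scale D (disc): 0.10 / √(0.59·0.75) = 0.15
Smallest convergent = 0.71. Discriminant values: 0.11, 0.15; count ≥ 0.71 → 0.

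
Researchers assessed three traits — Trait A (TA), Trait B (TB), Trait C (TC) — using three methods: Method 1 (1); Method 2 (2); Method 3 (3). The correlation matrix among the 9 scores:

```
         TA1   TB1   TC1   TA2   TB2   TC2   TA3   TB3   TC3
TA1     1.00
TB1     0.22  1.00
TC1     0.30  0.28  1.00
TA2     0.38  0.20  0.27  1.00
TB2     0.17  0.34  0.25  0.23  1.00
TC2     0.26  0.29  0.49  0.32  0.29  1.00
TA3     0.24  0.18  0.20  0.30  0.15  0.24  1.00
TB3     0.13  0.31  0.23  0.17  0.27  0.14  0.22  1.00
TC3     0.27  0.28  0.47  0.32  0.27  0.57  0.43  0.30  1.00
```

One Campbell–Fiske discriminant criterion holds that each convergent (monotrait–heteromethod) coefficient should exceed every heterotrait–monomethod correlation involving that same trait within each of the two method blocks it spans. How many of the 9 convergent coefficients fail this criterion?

Checking each validity diagonal entry against its comparison values:
TA (methods 1·2): 0.38 vs {0.22, 0.23, 0.30, 0.32} → pass.
TA (methods 1·3): 0.24 vs {0.22, 0.22, 0.30, 0.43} → fail.
TA (methods 2·3): 0.30 vs {0.23, 0.22, 0.32, 0.43} → fail.
TB (methods 1·2): 0.34 vs {0.22, 0.23, 0.28, 0.29} → pass.
TB (methods 1·3): 0.31 vs {0.22, 0.22, 0.28, 0.30} → pass.
TB (methods 2·3): 0.27 vs {0.23, 0.22, 0.29, 0.30} → fail.
TC (methods 1·2): 0.49 vs {0.30, 0.32, 0.28, 0.29} → pass.
TC (methods 1·3): 0.47 vs {0.30, 0.43, 0.28, 0.30} → pass.
TC (methods 2·3): 0.57 vs {0.32, 0.43, 0.29, 0.30} → pass.
3 of 9 fail.

3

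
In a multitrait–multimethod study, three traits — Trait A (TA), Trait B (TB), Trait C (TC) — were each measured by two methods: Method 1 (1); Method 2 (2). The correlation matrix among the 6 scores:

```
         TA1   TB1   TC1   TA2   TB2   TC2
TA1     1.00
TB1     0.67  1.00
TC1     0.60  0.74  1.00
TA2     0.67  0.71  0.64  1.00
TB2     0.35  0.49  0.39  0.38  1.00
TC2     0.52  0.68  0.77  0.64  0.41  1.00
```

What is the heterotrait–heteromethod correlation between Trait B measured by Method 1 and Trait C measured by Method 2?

Different traits and methods: r(TB1, TC2) = 0.68.

0.68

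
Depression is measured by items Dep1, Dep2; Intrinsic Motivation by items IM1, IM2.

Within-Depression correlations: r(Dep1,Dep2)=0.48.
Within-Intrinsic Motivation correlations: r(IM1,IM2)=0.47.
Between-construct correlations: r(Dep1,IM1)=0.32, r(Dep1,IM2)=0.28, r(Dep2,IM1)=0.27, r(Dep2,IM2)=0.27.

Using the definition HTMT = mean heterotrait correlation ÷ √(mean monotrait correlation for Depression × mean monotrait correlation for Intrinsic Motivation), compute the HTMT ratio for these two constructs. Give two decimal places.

Mean between = 1.14/4 = 0.2850.
Mean within-Dep = 0.48/1 = 0.4800; mean within-IM = 0.47/1 = 0.4700.
Geometric mean = √(0.4800 × 0.4700) = 0.4750.
HTMT = 0.2850 / 0.4750 = 0.60.

0.60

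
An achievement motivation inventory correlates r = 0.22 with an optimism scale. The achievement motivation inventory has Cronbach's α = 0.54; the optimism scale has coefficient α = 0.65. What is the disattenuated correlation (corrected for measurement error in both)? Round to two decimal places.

r_true = r_obs / √(r_xx · r_yy) = 0.22 / √(0.54 × 0.65) = 0.22 / √0.3510 = 0.22 / 0.5925 ≈ 0.37.

0.37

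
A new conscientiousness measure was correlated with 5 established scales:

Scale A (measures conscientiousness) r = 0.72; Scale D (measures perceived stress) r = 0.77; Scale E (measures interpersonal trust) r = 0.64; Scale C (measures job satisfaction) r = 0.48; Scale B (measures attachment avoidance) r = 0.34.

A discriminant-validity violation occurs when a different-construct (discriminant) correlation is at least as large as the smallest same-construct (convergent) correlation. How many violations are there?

Convergent (same construct = conscientiousness): Scale A.
Smallest convergent = 0.72. Discriminant values: 0.77, 0.64, 0.48, 0.34; count ≥ 0.72 → 1.

1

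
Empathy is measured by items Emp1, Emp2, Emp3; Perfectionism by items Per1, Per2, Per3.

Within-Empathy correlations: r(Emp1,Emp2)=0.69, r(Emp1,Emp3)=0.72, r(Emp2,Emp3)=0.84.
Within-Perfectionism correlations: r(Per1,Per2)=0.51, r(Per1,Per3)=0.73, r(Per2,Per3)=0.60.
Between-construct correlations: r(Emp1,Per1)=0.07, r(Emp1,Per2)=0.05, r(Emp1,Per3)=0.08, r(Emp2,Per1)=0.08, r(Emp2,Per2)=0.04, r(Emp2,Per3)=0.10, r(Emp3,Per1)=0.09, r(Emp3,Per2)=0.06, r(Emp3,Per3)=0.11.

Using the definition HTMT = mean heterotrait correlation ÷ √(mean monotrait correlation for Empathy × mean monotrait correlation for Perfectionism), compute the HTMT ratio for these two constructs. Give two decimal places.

0.11

Between-construct mean = 0.68/9 = 0.0756.
Mean within-Emp = 2.25/3 = 0.7500; mean within-Per = 1.84/3 = 0.6133.
Geometric mean = √(0.7500 × 0.6133) = 0.6782.
HTMT = 0.0756 / 0.6782 = 0.11.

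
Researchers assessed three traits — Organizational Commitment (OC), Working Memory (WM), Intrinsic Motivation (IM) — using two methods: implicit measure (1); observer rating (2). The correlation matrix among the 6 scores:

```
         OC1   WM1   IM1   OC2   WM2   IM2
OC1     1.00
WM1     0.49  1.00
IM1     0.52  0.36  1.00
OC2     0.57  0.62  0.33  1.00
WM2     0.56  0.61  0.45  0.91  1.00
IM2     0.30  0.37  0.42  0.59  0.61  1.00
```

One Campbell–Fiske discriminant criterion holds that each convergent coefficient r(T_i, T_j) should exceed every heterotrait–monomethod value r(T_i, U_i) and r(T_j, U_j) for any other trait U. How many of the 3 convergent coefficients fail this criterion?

3

Checking each validity diagonal entry against its comparison values:
OC (methods 1·2): 0.57 vs {0.49, 0.91, 0.52, 0.59} → fail.
WM (methods 1·2): 0.61 vs {0.49, 0.91, 0.36, 0.61} → fail.
IM (methods 1·2): 0.42 vs {0.52, 0.59, 0.36, 0.61} → fail.
3 of 3 fail.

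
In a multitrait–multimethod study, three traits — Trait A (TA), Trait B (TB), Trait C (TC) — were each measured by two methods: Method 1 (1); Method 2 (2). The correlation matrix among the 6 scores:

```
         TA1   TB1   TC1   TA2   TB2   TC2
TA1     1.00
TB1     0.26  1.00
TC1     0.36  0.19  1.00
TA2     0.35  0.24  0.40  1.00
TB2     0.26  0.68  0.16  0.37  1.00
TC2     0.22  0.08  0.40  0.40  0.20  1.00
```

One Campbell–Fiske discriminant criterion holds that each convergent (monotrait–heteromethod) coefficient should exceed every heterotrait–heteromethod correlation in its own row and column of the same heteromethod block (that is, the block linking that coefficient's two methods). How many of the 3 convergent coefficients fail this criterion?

2

Checking each validity diagonal entry against its comparison values:
TA (methods 1·2): 0.35 vs {0.26, 0.24, 0.22, 0.40} → fail.
TB (methods 1·2): 0.68 vs {0.24, 0.26, 0.08, 0.16} → pass.
TC (methods 1·2): 0.40 vs {0.40, 0.22, 0.16, 0.08} → fail.
2 of 3 fail.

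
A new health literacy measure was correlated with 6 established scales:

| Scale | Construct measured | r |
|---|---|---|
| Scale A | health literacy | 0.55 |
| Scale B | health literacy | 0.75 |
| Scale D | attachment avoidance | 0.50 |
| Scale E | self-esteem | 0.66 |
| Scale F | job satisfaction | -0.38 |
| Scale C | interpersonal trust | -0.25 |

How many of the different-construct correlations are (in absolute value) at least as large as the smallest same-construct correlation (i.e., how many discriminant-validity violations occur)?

1

Convergent (same construct = health literacy): Scale A, Scale B.
Smallest convergent = 0.55. Discriminant |r|: 0.50, 0.66, 0.38, 0.25; count ≥ 0.55 → 1.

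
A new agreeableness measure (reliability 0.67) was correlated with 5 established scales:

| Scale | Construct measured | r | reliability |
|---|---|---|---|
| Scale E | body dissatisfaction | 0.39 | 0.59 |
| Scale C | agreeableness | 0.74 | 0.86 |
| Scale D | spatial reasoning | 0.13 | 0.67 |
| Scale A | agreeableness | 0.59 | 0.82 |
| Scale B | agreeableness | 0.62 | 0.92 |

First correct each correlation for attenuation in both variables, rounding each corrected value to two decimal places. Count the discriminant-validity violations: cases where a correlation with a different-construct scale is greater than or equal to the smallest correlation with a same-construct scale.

Disattenuated r (r / √(r_scale · r_new)):
  Scale E (disc): 0.39 / √(0.59·0.67) = 0.62
  Scale C (conv): 0.74 / √(0.86·0.67) = 0.97
  Scale D (disc): 0.13 / √(0.67·0.67) = 0.19
  Scale A (conv): 0.59 / √(0.82·0.67) = 0.80
  Scale B (conv): 0.62 / √(0.92·0.67) = 0.79
Smallest convergent = 0.79. Discriminant values: 0.62, 0.19; count ≥ 0.79 → 0.

0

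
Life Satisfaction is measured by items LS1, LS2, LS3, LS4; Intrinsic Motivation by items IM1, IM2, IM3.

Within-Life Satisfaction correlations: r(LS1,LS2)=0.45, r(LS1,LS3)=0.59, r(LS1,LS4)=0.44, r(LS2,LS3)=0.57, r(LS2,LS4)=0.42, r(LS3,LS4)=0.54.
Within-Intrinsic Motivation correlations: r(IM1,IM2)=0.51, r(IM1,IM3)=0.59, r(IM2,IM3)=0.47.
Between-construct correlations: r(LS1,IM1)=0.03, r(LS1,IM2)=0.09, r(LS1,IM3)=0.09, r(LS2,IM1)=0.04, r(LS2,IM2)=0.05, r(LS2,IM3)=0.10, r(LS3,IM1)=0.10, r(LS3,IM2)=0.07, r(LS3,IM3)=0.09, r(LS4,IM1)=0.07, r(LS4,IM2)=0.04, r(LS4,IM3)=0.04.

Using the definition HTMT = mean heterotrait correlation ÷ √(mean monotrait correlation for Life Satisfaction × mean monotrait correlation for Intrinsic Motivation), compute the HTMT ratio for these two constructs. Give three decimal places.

Mean between = 0.81/12 = 0.0675.
Mean within-LS = 3.01/6 = 0.5017; mean within-IM = 1.57/3 = 0.5233.
Geometric mean = √(0.5017 × 0.5233) = 0.5124.
HTMT = 0.0675 / 0.5124 = 0.132.

0.132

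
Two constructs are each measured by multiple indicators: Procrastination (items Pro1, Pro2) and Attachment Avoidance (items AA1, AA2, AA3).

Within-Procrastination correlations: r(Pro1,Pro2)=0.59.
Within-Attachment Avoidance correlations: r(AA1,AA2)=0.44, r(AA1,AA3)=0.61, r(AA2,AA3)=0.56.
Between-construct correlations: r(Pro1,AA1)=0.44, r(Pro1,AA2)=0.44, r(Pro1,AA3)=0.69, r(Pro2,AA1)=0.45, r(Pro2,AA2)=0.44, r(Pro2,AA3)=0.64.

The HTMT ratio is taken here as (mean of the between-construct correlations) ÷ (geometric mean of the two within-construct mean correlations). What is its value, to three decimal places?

0.918

Mean between = 3.10/6 = 0.5167.
Mean within-Pro = 0.59/1 = 0.5900; mean within-AA = 1.61/3 = 0.5367.
Geometric mean = √(0.5900 × 0.5367) = 0.5627.
HTMT = 0.5167 / 0.5627 = 0.918.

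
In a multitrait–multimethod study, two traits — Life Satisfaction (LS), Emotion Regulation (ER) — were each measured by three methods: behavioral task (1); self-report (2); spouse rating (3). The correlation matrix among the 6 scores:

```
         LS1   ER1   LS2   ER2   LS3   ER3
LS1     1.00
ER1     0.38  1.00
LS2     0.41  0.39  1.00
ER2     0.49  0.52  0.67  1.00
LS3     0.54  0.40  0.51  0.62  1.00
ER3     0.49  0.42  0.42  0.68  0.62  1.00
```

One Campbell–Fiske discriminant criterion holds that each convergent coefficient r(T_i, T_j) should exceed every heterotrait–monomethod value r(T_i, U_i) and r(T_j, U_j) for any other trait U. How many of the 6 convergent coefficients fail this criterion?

Convergent coefficients and their comparison sets:
LS (methods 1·2): 0.41 vs {0.38, 0.67} → fail.
LS (methods 1·3): 0.54 vs {0.38, 0.62} → fail.
LS (methods 2·3): 0.51 vs {0.67, 0.62} → fail.
ER (methods 1·2): 0.52 vs {0.38, 0.67} → fail.
ER (methods 1·3): 0.42 vs {0.38, 0.62} → fail.
ER (methods 2·3): 0.68 vs {0.67, 0.62} → pass.
5 of 6 fail.

5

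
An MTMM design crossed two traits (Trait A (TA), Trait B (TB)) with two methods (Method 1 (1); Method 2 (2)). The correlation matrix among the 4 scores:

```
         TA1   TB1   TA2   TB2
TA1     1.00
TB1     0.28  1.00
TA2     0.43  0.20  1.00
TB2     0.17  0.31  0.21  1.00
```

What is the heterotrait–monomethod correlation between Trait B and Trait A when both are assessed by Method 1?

Different traits, same method: r(TB1, TA1) = 0.28.

0.28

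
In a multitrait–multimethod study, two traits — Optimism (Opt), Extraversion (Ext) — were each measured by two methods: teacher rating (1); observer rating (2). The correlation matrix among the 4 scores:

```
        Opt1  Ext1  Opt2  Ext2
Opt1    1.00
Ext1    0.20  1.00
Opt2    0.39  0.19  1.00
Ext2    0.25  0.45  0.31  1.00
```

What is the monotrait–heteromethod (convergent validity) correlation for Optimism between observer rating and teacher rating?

0.39

Same trait (Opt), different methods: r(Opt2, Opt1) = 0.39.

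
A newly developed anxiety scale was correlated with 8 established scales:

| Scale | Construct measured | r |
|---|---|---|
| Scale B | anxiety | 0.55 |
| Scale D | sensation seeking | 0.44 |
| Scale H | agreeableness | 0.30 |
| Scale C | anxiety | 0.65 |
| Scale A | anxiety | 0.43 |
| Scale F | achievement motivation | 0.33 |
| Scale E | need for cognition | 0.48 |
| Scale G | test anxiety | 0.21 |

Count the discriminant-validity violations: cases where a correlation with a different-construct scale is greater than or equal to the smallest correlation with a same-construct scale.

2

Convergent (same construct = anxiety): Scale B, Scale C, Scale A.
Smallest convergent = 0.43. Discriminant values: 0.44, 0.30, 0.33, 0.48, 0.21; count ≥ 0.43 → 2.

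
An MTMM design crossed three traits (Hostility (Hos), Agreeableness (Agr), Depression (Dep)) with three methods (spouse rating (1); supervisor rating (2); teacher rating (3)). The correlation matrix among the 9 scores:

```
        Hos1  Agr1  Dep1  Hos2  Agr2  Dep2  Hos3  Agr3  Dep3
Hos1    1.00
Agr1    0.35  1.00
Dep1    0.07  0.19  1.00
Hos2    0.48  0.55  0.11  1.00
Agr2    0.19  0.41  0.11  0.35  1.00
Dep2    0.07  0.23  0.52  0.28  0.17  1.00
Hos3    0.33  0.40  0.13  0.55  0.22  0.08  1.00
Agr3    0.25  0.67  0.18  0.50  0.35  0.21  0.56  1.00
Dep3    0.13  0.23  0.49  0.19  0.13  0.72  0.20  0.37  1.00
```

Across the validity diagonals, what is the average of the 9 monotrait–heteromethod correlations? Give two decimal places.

0.50

Convergent values: 0.48, 0.33, 0.55, 0.41, 0.67, 0.35, 0.52, 0.49, 0.72; mean = 4.52/9 = 0.50.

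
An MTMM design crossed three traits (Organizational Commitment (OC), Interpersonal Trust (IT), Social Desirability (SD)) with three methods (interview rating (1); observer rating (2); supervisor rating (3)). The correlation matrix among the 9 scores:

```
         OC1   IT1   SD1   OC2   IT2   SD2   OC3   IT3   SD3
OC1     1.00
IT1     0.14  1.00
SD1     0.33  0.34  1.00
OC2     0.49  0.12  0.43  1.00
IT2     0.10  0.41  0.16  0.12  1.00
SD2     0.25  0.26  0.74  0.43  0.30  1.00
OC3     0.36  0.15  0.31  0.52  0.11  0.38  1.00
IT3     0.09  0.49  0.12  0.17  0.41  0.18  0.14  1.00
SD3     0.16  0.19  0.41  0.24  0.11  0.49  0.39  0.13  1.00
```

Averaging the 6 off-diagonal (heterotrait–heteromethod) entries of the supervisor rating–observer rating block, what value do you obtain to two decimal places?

HTHM values (method 3 × method 2): 0.11, 0.38, 0.17, 0.18, 0.24, 0.11; mean = 1.19/6 = 0.20.

0.20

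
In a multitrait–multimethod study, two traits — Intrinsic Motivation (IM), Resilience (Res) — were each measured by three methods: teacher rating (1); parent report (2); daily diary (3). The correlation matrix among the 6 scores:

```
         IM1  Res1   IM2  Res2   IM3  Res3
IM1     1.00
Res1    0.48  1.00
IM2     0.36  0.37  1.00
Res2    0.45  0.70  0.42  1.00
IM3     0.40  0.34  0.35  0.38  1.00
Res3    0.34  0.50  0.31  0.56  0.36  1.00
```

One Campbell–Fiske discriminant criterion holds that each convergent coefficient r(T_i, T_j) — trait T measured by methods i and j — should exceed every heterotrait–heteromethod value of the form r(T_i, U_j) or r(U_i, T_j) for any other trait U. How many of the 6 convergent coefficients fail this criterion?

Convergent coefficients and their comparison sets:
IM (methods 1·2): 0.36 vs {0.45, 0.37} → fail.
IM (methods 1·3): 0.40 vs {0.34, 0.34} → pass.
IM (methods 2·3): 0.35 vs {0.31, 0.38} → fail.
Res (methods 1·2): 0.70 vs {0.37, 0.45} → pass.
Res (methods 1·3): 0.50 vs {0.34, 0.34} → pass.
Res (methods 2·3): 0.56 vs {0.38, 0.31} → pass.
2 of 6 fail.

2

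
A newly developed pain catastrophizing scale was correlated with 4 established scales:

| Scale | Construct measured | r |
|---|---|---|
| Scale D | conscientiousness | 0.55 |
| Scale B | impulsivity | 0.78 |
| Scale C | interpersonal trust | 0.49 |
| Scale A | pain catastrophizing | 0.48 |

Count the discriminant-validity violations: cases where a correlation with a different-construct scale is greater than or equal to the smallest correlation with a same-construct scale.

3

Convergent (same construct = pain catastrophizing): Scale A.
Smallest convergent = 0.48. Discriminant values: 0.55, 0.78, 0.49; count ≥ 0.48 → 3.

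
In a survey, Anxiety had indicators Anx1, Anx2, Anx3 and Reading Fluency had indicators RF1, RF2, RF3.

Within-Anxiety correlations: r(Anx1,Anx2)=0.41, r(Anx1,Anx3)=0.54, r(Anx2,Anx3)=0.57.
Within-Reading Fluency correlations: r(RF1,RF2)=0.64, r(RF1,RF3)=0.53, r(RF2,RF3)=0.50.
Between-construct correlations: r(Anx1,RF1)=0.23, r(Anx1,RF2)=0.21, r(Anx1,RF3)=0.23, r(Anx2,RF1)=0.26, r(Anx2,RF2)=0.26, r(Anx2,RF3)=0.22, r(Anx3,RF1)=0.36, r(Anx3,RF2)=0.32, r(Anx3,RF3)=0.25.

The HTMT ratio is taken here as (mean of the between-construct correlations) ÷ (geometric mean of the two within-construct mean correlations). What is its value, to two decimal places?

0.49

Mean heterotrait r = 2.34/9 = 0.2600.
Mean within-Anx = 1.52/3 = 0.5067; mean within-RF = 1.67/3 = 0.5567.
Geometric mean = √(0.5067 × 0.5567) = 0.5311.
HTMT = 0.2600 / 0.5311 = 0.49.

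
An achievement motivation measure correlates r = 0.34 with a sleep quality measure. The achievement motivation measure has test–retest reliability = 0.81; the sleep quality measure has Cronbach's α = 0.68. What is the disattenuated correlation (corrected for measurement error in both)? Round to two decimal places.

0.46

r_true = r_obs / √(r_xx · r_yy) = 0.34 / √(0.81 × 0.68) = 0.34 / √0.5508 = 0.34 / 0.7422 ≈ 0.46.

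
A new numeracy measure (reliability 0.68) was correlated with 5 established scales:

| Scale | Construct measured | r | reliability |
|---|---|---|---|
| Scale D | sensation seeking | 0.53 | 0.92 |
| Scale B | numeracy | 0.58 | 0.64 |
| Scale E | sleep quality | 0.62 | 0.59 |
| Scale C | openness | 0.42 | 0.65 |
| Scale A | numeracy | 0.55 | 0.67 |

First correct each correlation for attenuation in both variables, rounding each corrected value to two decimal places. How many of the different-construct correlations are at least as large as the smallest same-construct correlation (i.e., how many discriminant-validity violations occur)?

Disattenuated r (r / √(r_scale · r_new)):
  Scale D (disc): 0.53 / √(0.92·0.68) = 0.67
  Scale B (conv): 0.58 / √(0.64·0.68) = 0.88
  Scale E (disc): 0.62 / √(0.59·0.68) = 0.98
  Scale C (disc): 0.42 / √(0.65·0.68) = 0.63
  Scale A (conv): 0.55 / √(0.67·0.68) = 0.81
Smallest convergent = 0.81. Discriminant values: 0.67, 0.98, 0.63; count ≥ 0.81 → 1.

1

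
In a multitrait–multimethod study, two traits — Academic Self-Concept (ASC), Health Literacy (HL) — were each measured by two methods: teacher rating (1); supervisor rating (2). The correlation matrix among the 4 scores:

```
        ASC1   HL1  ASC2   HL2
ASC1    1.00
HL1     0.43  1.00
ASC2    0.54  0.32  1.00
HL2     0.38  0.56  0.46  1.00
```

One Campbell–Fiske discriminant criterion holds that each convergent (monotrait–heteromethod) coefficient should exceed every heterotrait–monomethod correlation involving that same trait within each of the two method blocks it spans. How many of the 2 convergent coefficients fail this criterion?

0

Each convergent coefficient versus the relevant comparison correlations:
ASC (methods 1·2): 0.54 vs {0.43, 0.46} → pass.
HL (methods 1·2): 0.56 vs {0.43, 0.46} → pass.
0 of 2 fail.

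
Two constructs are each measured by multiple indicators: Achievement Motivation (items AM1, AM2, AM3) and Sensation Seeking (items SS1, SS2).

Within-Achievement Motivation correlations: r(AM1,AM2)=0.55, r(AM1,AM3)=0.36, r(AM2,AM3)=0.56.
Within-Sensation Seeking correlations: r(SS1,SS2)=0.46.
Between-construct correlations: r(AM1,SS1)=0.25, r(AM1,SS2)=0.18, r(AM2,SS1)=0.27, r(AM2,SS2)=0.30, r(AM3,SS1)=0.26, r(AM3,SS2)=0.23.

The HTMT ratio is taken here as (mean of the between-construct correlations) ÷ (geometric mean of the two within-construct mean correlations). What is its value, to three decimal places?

0.523

Mean between = 1.49/6 = 0.2483.
Mean within-AM = 1.47/3 = 0.4900; mean within-SS = 0.46/1 = 0.4600.
Geometric mean = √(0.4900 × 0.4600) = 0.4748.
HTMT = 0.2483 / 0.4748 = 0.523.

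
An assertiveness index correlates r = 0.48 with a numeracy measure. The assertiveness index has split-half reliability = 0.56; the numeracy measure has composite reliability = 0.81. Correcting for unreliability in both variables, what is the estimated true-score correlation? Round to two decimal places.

0.71

r_true = r_obs / √(r_xx · r_yy) = 0.48 / √(0.56 × 0.81) = 0.48 / √0.4536 = 0.48 / 0.6735 ≈ 0.71.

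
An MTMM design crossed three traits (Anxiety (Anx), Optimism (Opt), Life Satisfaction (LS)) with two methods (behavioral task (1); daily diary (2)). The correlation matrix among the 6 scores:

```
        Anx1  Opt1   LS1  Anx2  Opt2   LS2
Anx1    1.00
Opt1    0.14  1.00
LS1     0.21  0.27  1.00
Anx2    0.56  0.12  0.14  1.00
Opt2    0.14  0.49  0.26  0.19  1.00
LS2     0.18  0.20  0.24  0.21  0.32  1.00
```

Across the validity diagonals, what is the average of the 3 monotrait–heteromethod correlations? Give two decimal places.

0.43

Convergent values: 0.56, 0.49, 0.24; mean = 1.29/3 = 0.43.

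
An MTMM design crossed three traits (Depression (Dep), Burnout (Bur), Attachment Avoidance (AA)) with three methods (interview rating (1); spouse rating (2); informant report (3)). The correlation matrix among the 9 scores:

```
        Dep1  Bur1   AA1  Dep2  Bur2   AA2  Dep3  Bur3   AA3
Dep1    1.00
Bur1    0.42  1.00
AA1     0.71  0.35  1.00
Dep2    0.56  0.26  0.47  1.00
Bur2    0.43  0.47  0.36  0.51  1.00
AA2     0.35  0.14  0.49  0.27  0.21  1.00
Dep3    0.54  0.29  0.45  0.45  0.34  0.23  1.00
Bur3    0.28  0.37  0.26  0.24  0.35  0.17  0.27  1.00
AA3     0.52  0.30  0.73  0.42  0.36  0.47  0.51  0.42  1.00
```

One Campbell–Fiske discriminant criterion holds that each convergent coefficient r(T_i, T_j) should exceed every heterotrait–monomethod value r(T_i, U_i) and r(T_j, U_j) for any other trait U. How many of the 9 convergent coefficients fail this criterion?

Convergent coefficients and their comparison sets:
Dep (methods 1·2): 0.56 vs {0.42, 0.51, 0.71, 0.27} → fail.
Dep (methods 1·3): 0.54 vs {0.42, 0.27, 0.71, 0.51} → fail.
Dep (methods 2·3): 0.45 vs {0.51, 0.27, 0.27, 0.51} → fail.
Bur (methods 1·2): 0.47 vs {0.42, 0.51, 0.35, 0.21} → fail.
Bur (methods 1·3): 0.37 vs {0.42, 0.27, 0.35, 0.42} → fail.
Bur (methods 2·3): 0.35 vs {0.51, 0.27, 0.21, 0.42} → fail.
AA (methods 1·2): 0.49 vs {0.71, 0.27, 0.35, 0.21} → fail.
AA (methods 1·3): 0.73 vs {0.71, 0.51, 0.35, 0.42} → pass.
AA (methods 2·3): 0.47 vs {0.27, 0.51, 0.21, 0.42} → fail.
8 of 9 fail.

8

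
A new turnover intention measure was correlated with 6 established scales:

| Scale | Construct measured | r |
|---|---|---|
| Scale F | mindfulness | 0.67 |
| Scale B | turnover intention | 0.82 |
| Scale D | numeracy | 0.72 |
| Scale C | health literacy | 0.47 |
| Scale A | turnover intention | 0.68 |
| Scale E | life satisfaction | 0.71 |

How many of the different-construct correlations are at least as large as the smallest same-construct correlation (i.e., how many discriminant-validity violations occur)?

2

Convergent (same construct = turnover intention): Scale B, Scale A.
Smallest convergent = 0.68. Discriminant values: 0.67, 0.72, 0.47, 0.71; count ≥ 0.68 → 2.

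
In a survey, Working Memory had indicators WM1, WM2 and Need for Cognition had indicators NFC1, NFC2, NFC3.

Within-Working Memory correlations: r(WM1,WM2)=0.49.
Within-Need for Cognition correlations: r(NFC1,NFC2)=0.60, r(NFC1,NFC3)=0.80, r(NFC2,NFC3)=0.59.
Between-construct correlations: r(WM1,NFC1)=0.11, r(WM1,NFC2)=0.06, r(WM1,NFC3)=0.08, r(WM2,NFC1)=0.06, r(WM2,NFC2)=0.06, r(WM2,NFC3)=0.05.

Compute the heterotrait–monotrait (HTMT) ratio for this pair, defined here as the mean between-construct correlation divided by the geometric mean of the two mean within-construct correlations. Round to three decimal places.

Mean heterotrait r = 0.42/6 = 0.0700.
Mean within-WM = 0.49/1 = 0.4900; mean within-NFC = 1.99/3 = 0.6633.
Geometric mean = √(0.4900 × 0.6633) = 0.5701.
HTMT = 0.0700 / 0.5701 = 0.123.

0.123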